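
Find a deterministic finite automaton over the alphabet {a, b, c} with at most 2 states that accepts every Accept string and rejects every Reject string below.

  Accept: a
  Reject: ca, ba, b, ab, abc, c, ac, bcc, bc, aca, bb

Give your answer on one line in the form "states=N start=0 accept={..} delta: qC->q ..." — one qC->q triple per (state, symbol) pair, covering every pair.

states=2 start=0 accept={0} delta: 0a->0 0b->1 0c->1 1a->1 1b->1 1c->1

State merging on the prefix tree: take the shortest (then alphabetical) example prefix whose next move is undefined and point that move at state 0, else 1, else 2, ...; a target is out if some Accept/Reject pair would then sit in one state with the same input left (inseparable). If every existing state is out, open a new one.
a: 0a undefined. 0a->0: ok.
b: 0b undefined. 0b->0: no, a/ba meet in 0. Open state 1: 0b->1.
c: 0c undefined. 0c->0: no, a/ca meet in 0. 0c->1: ok.
ba: 1a undefined. 1a->0: no, a/ca meet in 0. 1a->1: ok.
bb: 1b undefined. 1b->0: no, a/bb meet in 0. 1b->1: ok.
bc: 1c undefined. 1c->0: no, a/abc meet in 0. 1c->1: ok.
All examples now run through 2 states with every (state, symbol) defined. Accept strings end in {0}, Reject strings end in {1}; accept={0}.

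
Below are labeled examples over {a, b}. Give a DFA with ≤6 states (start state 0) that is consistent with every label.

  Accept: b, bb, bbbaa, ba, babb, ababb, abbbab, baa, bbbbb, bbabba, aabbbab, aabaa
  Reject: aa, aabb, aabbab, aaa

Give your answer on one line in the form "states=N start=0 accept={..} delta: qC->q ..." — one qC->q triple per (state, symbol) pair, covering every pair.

states=5 start=0 accept={0,2,3} delta: 0a->1 0b->2 1a->1 1b->3 2a->2 2b->0 3a->2 3b->4 4a->3 4b->0

Grow the machine one transition at a time. Run the examples from 0; the earliest place one falls off (shortest prefix, ties alphabetical) gets sent to the lowest-numbered state that keeps every Accept/Reject pair distinguishable — a pair clashes when both reach the same state with identical unread suffix — and to a fresh state only if none does.
a: 0a undefined. 0a->0: no, bb/aabb meet in 0 with "bb" left. Open state 1: 0a->1.
b: 0b undefined. 0b->0: no, bbbaa/aa meet in 1 with "a" left. 0b->1: no, ba/aa meet in 1 with "a" left. Open state 2: 0b->2.
aa: 1a undefined. 1a->0: no, bb/aabb meet in 2 with "b" left. 1a->1: ok.
ab: 1b undefined. 1b->0: no, b/aabb meet in 2. 1b->1: no, ababb/aa meet in 1. 1b->2: no, bb/aabb meet in 2 with "b" left. Open state 3: 1b->3.
ba: 2a undefined. 2a->0: no, baa/aa meet in 1. 2a->1: no, ba/aa meet in 1. 2a->2: ok.
bb: 2b undefined. 2b->0: ok.
aba: 3a undefined. 3a->0: no, aabaa/aa meet in 1. 3a->1: no, ababb/aabb meet in 3 with "b" left. 3a->2: ok.
abb: 3b undefined. 3b->0: no, bb/aabb meet in 0. 3b->1: no, bbabba/aa meet in 1. 3b->2: no, b/aabb meet in 2. 3b->3: no, bb/aabbab meet in 0. Open state 4: 3b->4.
abbb: 4b undefined. 4b->0: ok.
aabba: 4a undefined. 4a->0: no, b/aabbab meet in 2. 4a->1: no, abbbab/aabbab meet in 3. 4a->2: no, bb/aabbab meet in 0. 4a->3: ok.
All examples now run through 5 states with every (state, symbol) defined. Accept strings end in {0,2,3}, Reject strings end in {1,4}; accept={0,2,3}.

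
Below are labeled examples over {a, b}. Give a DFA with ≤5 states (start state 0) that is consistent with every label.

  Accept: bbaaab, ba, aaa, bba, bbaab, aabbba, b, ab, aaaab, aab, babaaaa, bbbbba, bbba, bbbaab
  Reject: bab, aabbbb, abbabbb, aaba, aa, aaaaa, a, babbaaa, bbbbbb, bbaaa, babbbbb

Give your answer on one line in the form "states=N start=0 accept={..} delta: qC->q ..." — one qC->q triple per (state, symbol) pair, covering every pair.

states=5 start=0 accept={0,2} delta: 0a->1 0b->2 1a->3 1b->0 2a->2 2b->4 3a->0 3b->0 4a->0 4b->4

Fold the examples into a partial DFA from state 0: repeatedly fix the first undefined (state, symbol) met by the shortest-then-alphabetical prefix, trying targets in increasing order and rejecting any under which an Accept and a Reject string meet in one state with the same remainder; add a state when all current targets are rejected. Accepting states are where Accept strings end.
a: 0a undefined. 0a->0: no, ba/aaba meet in 0 with "ba" left. Open state 1: 0a->1.
b: 0b undefined. 0b->0: no, ba/a meet in 1. 0b->1: no, ba/aa meet in 1 with "a" left. Open state 2: 0b->2.
aa: 1a undefined. 1a->0: no, ba/aaba meet in 2 with "a" left. 1a->1: no, aaa/aa meet in 1. 1a->2: no, bba/aaba meet in 2 with "ba" left. Open state 3: 1a->3.
ab: 1b undefined. 1b->0: ok.
ba: 2a undefined. 2a->0: no, b/bab meet in 2. 2a->1: no, ba/a meet in 1. 2a->2: ok.
bb: 2b undefined. 2b->0: no, ba/babbaaa meet in 2. 2b->1: no, ba/abbabbb meet in 2. 2b->2: no, bbaaab/bab meet in 2. 2b->3: no, bbba/aaba meet in 3 with "ba" left. Open state 4: 2b->4.
aaa: 3a undefined. 3a->0: ok.
aab: 3b undefined. 3b->0: ok.
bba: 4a undefined. 4a->0: ok.
bbb: 4b undefined. 4b->0: no, bbaaab/aabbbb meet in 0. 4b->1: no, bbaaab/abbabbb meet in 0. 4b->2: no, ba/aabbbb meet in 2. 4b->3: no, bbaaab/abbabbb meet in 0. 4b->4: ok.
All examples now run through 5 states with every (state, symbol) defined. Accept strings end in {0,2}, Reject strings end in {1,3,4}; accept={0,2}.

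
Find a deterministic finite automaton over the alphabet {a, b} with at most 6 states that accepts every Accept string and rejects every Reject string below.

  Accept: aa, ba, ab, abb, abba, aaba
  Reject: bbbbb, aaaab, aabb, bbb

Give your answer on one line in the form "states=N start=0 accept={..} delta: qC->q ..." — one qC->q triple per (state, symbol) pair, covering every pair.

Fold the examples into a partial DFA from state 0: repeatedly fix the first undefined (state, symbol) met by the shortest-then-alphabetical prefix, trying targets in increasing order and rejecting any under which an Accept and a Reject string meet in one state with the same remainder; add a state when all current targets are rejected. Accepting states are where Accept strings end.
a: 0a undefined. 0a->0: no, ab/aaaab meet in 0 with "b" left. Open state 1: 0a->1.
b: 0b undefined. 0b->0: ok.
aa: 1a undefined. 1a->0: no, aa/bbbbb meet in 0. 1a->1: no, ab/aaaab meet in 1 with "b" left. Open state 2: 1a->2.
ab: 1b undefined. 1b->0: no, ab/bbbbb meet in 0. 1b->1: ok.
aaa: 2a undefined. 2a->0: no, ba/aaaab meet in 1. 2a->1: ok.
aab: 2b undefined. 2b->0: ok.
All examples now run through 3 states with every (state, symbol) defined. Accept strings end in {1,2}, Reject strings end in {0}; accept={1,2}.

states=3 start=0 accept={1,2} delta: 0a->1 0b->0 1a->2 1b->1 2a->1 2b->0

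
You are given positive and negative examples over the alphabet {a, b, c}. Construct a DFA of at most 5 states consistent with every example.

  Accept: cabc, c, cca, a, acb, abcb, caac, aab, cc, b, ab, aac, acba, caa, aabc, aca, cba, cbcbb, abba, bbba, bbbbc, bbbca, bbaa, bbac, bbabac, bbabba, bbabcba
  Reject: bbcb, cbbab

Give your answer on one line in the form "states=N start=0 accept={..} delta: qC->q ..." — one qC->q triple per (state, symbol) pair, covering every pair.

states=4 start=0 accept={0,1,2} delta: 0a->0 0b->1 0c->0 1a->0 1b->2 1c->0 2a->2 2b->3 2c->2 3a->0 3b->0 3c->0

Fold the examples into a partial DFA from state 0: repeatedly fix the first undefined (state, symbol) met by the shortest-then-alphabetical prefix, trying targets in increasing order and rejecting any under which an Accept and a Reject string meet in one state with the same remainder; add a state when all current targets are rejected. Accepting states are where Accept strings end.
a: 0a undefined. 0a->0: ok.
b: 0b undefined. 0b->0: no, acb/bbcb meet in 0 with "cb" left. Open state 1: 0b->1.
c: 0c undefined. 0c->0: ok.
bb: 1b undefined. 1b->0: no, acb/bbcb meet in 1. 1b->1: no, abcb/bbcb meet in 1 with "cb" left. Open state 2: 1b->2.
abc: 1c undefined. 1c->0: ok.
bba: 2a undefined. 2a->0: no, acb/cbbab meet in 1. 2a->1: no, cbcbb/cbbab meet in 2. 2a->2: ok.
bbb: 2b undefined. 2b->0: no, cabc/cbbab meet in 0. 2b->1: no, acb/cbbab meet in 1. 2b->2: no, cbcbb/cbbab meet in 2. Open state 3: 2b->3.
bbc: 2c undefined. 2c->0: no, acb/bbcb meet in 1. 2c->1: no, cbcbb/bbcb meet in 2. 2c->2: ok.
cba: 1a undefined. 1a->0: ok.
bbba: 3a undefined. 3a->0: ok.
bbbb: 3b undefined. 3b->0: ok.
bbbc: 3c undefined. 3c->0: ok.
All examples now run through 4 states with every (state, symbol) defined. Accept strings end in {0,1,2}, Reject strings end in {3}; accept={0,1,2}.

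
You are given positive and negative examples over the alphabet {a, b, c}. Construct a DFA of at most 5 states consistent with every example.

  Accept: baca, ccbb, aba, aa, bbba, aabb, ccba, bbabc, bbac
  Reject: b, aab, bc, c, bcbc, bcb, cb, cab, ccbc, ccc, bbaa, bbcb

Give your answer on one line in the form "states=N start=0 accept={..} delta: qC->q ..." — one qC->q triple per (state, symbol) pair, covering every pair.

states=5 start=0 accept={0,3} delta: 0a->0 0b->1 0c->2 1a->0 1b->3 1c->2 2a->0 2b->1 2c->0 3a->4 3b->0 3c->0 4a->1 4b->2 4c->0

Grow the machine one transition at a time. Run the examples from 0; the earliest place one falls off (shortest prefix, ties alphabetical) gets sent to the lowest-numbered state that keeps every Accept/Reject pair distinguishable — a pair clashes when both reach the same state with identical unread suffix — and to a fresh state only if none does.
a: 0a undefined. 0a->0: ok.
b: 0b undefined. 0b->0: no, aba/b meet in 0. Open state 1: 0b->1.
c: 0c undefined. 0c->0: no, aa/c meet in 0. 0c->1: no, aabb/cb meet in 1 with "b" left. Open state 2: 0c->2.
ba: 1a undefined. 1a->0: ok.
bb: 1b undefined. 1b->0: no, aba/bbaa meet in 0. 1b->1: no, aba/bbaa meet in 0. 1b->2: no, aabb/c meet in 2. Open state 3: 1b->3.
bc: 1c undefined. 1c->0: no, aba/bc meet in 0. 1c->1: no, aabb/bcb meet in 3. 1c->2: ok.
ca: 2a undefined. 2a->0: ok.
cb: 2b undefined. 2b->0: no, baca/bcb meet in 0. 2b->1: ok.
cc: 2c undefined. 2c->0: ok.
bba: 3a undefined. 3a->0: no, baca/bbaa meet in 0. 3a->1: no, baca/bbaa meet in 0. 3a->2: no, baca/bbaa meet in 0. 3a->3: no, ccbb/bbaa meet in 3. Open state 4: 3a->4.
bbb: 3b undefined. 3b->0: ok.
bbc: 3c undefined. 3c->0: ok.
bbaa: 4a undefined. 4a->0: no, baca/bbaa meet in 0. 4a->1: ok.
bbab: 4b undefined. 4b->0: no, bbabc/bc meet in 2. 4b->1: no, bbabc/bc meet in 2. 4b->2: ok.
bbac: 4c undefined. 4c->0: ok.
All examples now run through 5 states with every (state, symbol) defined. Accept strings end in {0,3}, Reject strings end in {1,2}; accept={0,3}.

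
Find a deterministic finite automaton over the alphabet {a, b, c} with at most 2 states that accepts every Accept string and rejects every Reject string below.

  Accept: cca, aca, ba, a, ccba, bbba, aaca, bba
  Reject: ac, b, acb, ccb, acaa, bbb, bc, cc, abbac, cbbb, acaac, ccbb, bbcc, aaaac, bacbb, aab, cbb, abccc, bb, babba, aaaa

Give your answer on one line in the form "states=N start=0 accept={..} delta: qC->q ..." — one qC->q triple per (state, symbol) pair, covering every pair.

Grow the machine one transition at a time. Run the examples from 0; the earliest place one falls off (shortest prefix, ties alphabetical) gets sent to the lowest-numbered state that keeps every Accept/Reject pair distinguishable — a pair clashes when both reach the same state with identical unread suffix — and to a fresh state only if none does.
a: 0a undefined. 0a->0: no, a/aaaa meet in 0. Open state 1: 0a->1.
b: 0b undefined. 0b->0: ok.
c: 0c undefined. 0c->0: ok.
aa: 1a undefined. 1a->0: ok.
ab: 1b undefined. 1b->0: no, cca/babba meet in 1. 1b->1: ok.
ac: 1c undefined. 1c->0: ok.
All examples now run through 2 states with every (state, symbol) defined. Accept strings end in {1}, Reject strings end in {0}; accept={1}.

states=2 start=0 accept={1} delta: 0a->1 0b->0 0c->0 1a->0 1b->1 1c->0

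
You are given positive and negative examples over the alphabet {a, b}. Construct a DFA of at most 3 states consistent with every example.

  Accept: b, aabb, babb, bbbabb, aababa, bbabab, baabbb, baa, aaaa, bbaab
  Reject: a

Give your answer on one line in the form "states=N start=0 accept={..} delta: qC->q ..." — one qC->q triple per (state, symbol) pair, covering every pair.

Fold the examples into a partial DFA from state 0: repeatedly fix the first undefined (state, symbol) met by the shortest-then-alphabetical prefix, trying targets in increasing order and rejecting any under which an Accept and a Reject string meet in one state with the same remainder; add a state when all current targets are rejected. Accepting states are where Accept strings end.
a: 0a undefined. 0a->0: no, aaaa/a meet in 0. Open state 1: 0a->1.
b: 0b undefined. 0b->0: ok.
aa: 1a undefined. 1a->0: ok.
bab: 1b undefined. 1b->0: no, aababa/a meet in 1. 1b->1: no, babb/a meet in 1. Open state 2: 1b->2.
babb: 2b undefined. 2b->0: ok.
bbaba: 2a undefined. 2a->0: ok.
All examples now run through 3 states with every (state, symbol) defined. Accept strings end in {0}, Reject strings end in {1}; accept={0}.

states=3 start=0 accept={0} delta: 0a->1 0b->0 1a->0 1b->2 2a->0 2b->0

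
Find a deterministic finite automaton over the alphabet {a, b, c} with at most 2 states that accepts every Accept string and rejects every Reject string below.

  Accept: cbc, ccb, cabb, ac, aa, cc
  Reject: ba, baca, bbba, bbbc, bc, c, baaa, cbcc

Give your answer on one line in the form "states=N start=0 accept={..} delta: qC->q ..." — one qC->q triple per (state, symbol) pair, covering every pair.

State merging on the prefix tree: take the shortest (then alphabetical) example prefix whose next move is undefined and point that move at state 0, else 1, else 2, ...; a target is out if some Accept/Reject pair would then sit in one state with the same input left (inseparable). If every existing state is out, open a new one.
a: 0a undefined. 0a->0: no, ac/c meet in 0 with "c" left. Open state 1: 0a->1.
b: 0b undefined. 0b->0: ok.
c: 0c undefined. 0c->0: no, cbc/bbbc meet in 0. 0c->1: ok.
aa: 1a undefined. 1a->0: ok.
ac: 1c undefined. 1c->0: ok.
cb: 1b undefined. 1b->0: no, cbc/ba meet in 1. 1b->1: ok.
All examples now run through 2 states with every (state, symbol) defined. Accept strings end in {0}, Reject strings end in {1}; accept={0}.

states=2 start=0 accept={0} delta: 0a->1 0b->0 0c->1 1a->0 1b->1 1c->0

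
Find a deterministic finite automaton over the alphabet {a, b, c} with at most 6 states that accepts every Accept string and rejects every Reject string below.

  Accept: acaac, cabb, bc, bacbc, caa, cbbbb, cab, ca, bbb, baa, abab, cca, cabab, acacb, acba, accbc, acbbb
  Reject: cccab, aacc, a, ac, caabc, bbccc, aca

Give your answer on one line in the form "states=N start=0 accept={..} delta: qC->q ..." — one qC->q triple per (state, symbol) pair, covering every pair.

Fold the examples into a partial DFA from state 0: repeatedly fix the first undefined (state, symbol) met by the shortest-then-alphabetical prefix, trying targets in increasing order and rejecting any under which an Accept and a Reject string meet in one state with the same remainder; add a state when all current targets are rejected. Accepting states are where Accept strings end.
a: 0a undefined. 0a->0: no, ca/aca meet in 0 with "ca" left. Open state 1: 0a->1.
b: 0b undefined. 0b->0: ok.
c: 0c undefined. 0c->0: no, bc/bbccc meet in 0. 0c->1: no, bc/a meet in 1. Open state 2: 0c->2.
aa: 1a undefined. 1a->0: ok.
ab: 1b undefined. 1b->0: ok.
ac: 1c undefined. 1c->0: no, bbb/ac meet in 0. 1c->1: no, acaac/a meet in 1. 1c->2: no, bc/ac meet in 2. Open state 3: 1c->3.
ca: 2a undefined. 2a->0: no, bc/caabc meet in 2. 2a->1: no, bc/caabc meet in 2. 2a->2: ok.
cb: 2b undefined. 2b->0: no, bc/caabc meet in 2. 2b->1: no, cab/a meet in 1. 2b->2: ok.
cc: 2c undefined. 2c->0: no, cabb/cccab meet in 2. 2c->1: ok.
aca: 3a undefined. 3a->0: no, acaac/ac meet in 3. 3a->1: no, bbb/cccab meet in 0. 3a->2: no, acaac/aacc meet in 1. 3a->3: ok.
acb: 3b undefined. 3b->0: no, bbb/cccab meet in 0. 3b->1: no, bacbc/ac meet in 3. 3b->2: no, cabb/cccab meet in 2. 3b->3: no, acba/cccab meet in 3. Open state 4: 3b->4.
acc: 3c undefined. 3c->0: ok.
acba: 4a undefined. 4a->0: ok.
acbb: 4b undefined. 4b->0: ok.
bacbc: 4c undefined. 4c->0: ok.
All examples now run through 5 states with every (state, symbol) defined. Accept strings end in {0,2}, Reject strings end in {1,3,4}; accept={0,2}.

states=5 start=0 accept={0,2} delta: 0a->1 0b->0 0c->2 1a->0 1b->0 1c->3 2a->2 2b->2 2c->1 3a->3 3b->4 3c->0 4a->0 4b->0 4c->0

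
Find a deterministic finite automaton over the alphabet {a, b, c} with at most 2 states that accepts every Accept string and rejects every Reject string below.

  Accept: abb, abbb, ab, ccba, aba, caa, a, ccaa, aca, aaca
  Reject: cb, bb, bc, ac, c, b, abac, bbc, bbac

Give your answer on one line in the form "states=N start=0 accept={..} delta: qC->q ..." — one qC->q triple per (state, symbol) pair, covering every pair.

Grow the machine one transition at a time. Run the examples from 0; the earliest place one falls off (shortest prefix, ties alphabetical) gets sent to the lowest-numbered state that keeps every Accept/Reject pair distinguishable — a pair clashes when both reach the same state with identical unread suffix — and to a fresh state only if none does.
a: 0a undefined. 0a->0: no, abb/bb meet in 0 with "bb" left. Open state 1: 0a->1.
b: 0b undefined. 0b->0: ok.
c: 0c undefined. 0c->0: ok.
aa: 1a undefined. 1a->0: no, caa/cb meet in 0. 1a->1: ok.
ab: 1b undefined. 1b->0: no, abb/cb meet in 0. 1b->1: ok.
ac: 1c undefined. 1c->0: ok.
All examples now run through 2 states with every (state, symbol) defined. Accept strings end in {1}, Reject strings end in {0}; accept={1}.

states=2 start=0 accept={1} delta: 0a->1 0b->0 0c->0 1a->1 1b->1 1c->0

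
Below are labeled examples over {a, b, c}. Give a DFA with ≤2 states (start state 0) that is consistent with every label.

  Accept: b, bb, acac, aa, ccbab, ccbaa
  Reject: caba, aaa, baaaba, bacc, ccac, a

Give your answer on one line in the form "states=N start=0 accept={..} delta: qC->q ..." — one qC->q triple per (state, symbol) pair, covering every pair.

states=2 start=0 accept={0} delta: 0a->1 0b->0 0c->0 1a->0 1b->0 1c->1

State merging on the prefix tree: take the shortest (then alphabetical) example prefix whose next move is undefined and point that move at state 0, else 1, else 2, ...; a target is out if some Accept/Reject pair would then sit in one state with the same input left (inseparable). If every existing state is out, open a new one.
a: 0a undefined. 0a->0: no, aa/aaa meet in 0. Open state 1: 0a->1.
b: 0b undefined. 0b->0: ok.
c: 0c undefined. 0c->0: ok.
aa: 1a undefined. 1a->0: ok.
ac: 1c undefined. 1c->0: no, b/bacc meet in 0. 1c->1: ok.
cab: 1b undefined. 1b->0: ok.
All examples now run through 2 states with every (state, symbol) defined. Accept strings end in {0}, Reject strings end in {1}; accept={0}.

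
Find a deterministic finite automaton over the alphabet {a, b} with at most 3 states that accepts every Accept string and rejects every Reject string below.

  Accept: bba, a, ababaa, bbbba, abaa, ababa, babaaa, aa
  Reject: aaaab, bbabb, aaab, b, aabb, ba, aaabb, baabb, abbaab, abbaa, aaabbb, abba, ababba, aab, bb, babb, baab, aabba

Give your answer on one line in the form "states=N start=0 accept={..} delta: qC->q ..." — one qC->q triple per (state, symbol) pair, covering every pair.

Grow the machine one transition at a time. Run the examples from 0; the earliest place one falls off (shortest prefix, ties alphabetical) gets sent to the lowest-numbered state that keeps every Accept/Reject pair distinguishable — a pair clashes when both reach the same state with identical unread suffix — and to a fresh state only if none does.
a: 0a undefined. 0a->0: no, bba/abba meet in 0 with "bba" left. Open state 1: 0a->1.
b: 0b undefined. 0b->0: no, bba/ba meet in 1. 0b->1: no, a/b meet in 1. Open state 2: 0b->2.
aa: 1a undefined. 1a->0: no, bba/aabba meet in 2 with "ba" left. 1a->1: ok.
ab: 1b undefined. 1b->0: ok.
ba: 2a undefined. 2a->0: no, a/abbaa meet in 1. 2a->1: no, a/ba meet in 1. 2a->2: ok.
bb: 2b undefined. 2b->0: ok.
All examples now run through 3 states with every (state, symbol) defined. Accept strings end in {1}, Reject strings end in {0,2}; accept={1}.

states=3 start=0 accept={1} delta: 0a->1 0b->2 1a->1 1b->0 2a->2 2b->0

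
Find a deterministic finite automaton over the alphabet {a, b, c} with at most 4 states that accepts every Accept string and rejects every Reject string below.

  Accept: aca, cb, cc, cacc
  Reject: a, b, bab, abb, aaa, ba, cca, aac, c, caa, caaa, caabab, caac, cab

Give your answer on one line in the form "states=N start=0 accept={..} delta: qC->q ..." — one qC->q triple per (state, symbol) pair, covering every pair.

states=3 start=0 accept={2} delta: 0a->0 0b->0 0c->1 1a->2 1b->2 1c->2 2a->0 2b->0 2c->1

Fold the examples into a partial DFA from state 0: repeatedly fix the first undefined (state, symbol) met by the shortest-then-alphabetical prefix, trying targets in increasing order and rejecting any under which an Accept and a Reject string meet in one state with the same remainder; add a state when all current targets are rejected. Accepting states are where Accept strings end.
a: 0a undefined. 0a->0: ok.
b: 0b undefined. 0b->0: ok.
c: 0c undefined. 0c->0: no, aca/a meet in 0. Open state 1: 0c->1.
ca: 1a undefined. 1a->0: no, aca/a meet in 0. 1a->1: no, aca/aac meet in 1. Open state 2: 1a->2.
cb: 1b undefined. 1b->0: no, cb/a meet in 0. 1b->1: no, cb/aac meet in 1. 1b->2: ok.
cc: 1c undefined. 1c->0: no, cc/a meet in 0. 1c->1: no, aca/cca meet in 2. 1c->2: ok.
caa: 2a undefined. 2a->0: ok.
cab: 2b undefined. 2b->0: ok.
cac: 2c undefined. 2c->0: no, cacc/aac meet in 1. 2c->1: ok.
All examples now run through 3 states with every (state, symbol) defined. Accept strings end in {2}, Reject strings end in {0,1}; accept={2}.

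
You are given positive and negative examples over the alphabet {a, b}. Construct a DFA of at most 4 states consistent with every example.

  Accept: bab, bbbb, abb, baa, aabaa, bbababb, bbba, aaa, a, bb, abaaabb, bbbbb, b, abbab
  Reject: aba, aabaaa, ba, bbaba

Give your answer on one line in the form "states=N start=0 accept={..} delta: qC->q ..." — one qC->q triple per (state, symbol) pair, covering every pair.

states=4 start=0 accept={0,1,3} delta: 0a->0 0b->1 1a->2 1b->3 2a->1 2b->0 3a->0 3b->0

State merging on the prefix tree: take the shortest (then alphabetical) example prefix whose next move is undefined and point that move at state 0, else 1, else 2, ...; a target is out if some Accept/Reject pair would then sit in one state with the same input left (inseparable). If every existing state is out, open a new one.
a: 0a undefined. 0a->0: ok.
b: 0b undefined. 0b->0: no, bab/aba meet in 0. Open state 1: 0b->1.
ba: 1a undefined. 1a->0: no, baa/aba meet in 0. 1a->1: no, baa/aba meet in 1. Open state 2: 1a->2.
bb: 1b undefined. 1b->0: no, bbba/aba meet in 2. 1b->1: no, bbba/aba meet in 2. 1b->2: no, abb/aba meet in 2. Open state 3: 1b->3.
baa: 2a undefined. 2a->0: no, baa/aabaaa meet in 0. 2a->1: ok.
bab: 2b undefined. 2b->0: ok.
bba: 3a undefined. 3a->0: ok.
bbb: 3b undefined. 3b->0: ok.
All examples now run through 4 states with every (state, symbol) defined. Accept strings end in {0,1,3}, Reject strings end in {2}; accept={0,1,3}.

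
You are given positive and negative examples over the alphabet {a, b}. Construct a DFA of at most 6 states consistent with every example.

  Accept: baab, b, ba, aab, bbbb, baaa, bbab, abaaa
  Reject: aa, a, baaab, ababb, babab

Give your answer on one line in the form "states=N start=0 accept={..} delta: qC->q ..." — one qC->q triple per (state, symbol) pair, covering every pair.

State merging on the prefix tree: take the shortest (then alphabetical) example prefix whose next move is undefined and point that move at state 0, else 1, else 2, ...; a target is out if some Accept/Reject pair would then sit in one state with the same input left (inseparable). If every existing state is out, open a new one.
a: 0a undefined. 0a->0: ok.
b: 0b undefined. 0b->0: no, baab/aa meet in 0. Open state 1: 0b->1.
ba: 1a undefined. 1a->0: no, baab/baaab meet in 1. 1a->1: no, baab/baaab meet in 1 with "b" left. Open state 2: 1a->2.
bb: 1b undefined. 1b->0: no, bbbb/aa meet in 0. 1b->1: ok.
baa: 2a undefined. 2a->0: no, baab/baaab meet in 1. 2a->1: no, bbab/baaab meet in 2 with "b" left. 2a->2: no, baab/baaab meet in 2 with "b" left. Open state 3: 2a->3.
bab: 2b undefined. 2b->0: no, b/ababb meet in 1. 2b->1: no, b/ababb meet in 1. 2b->2: no, baab/babab meet in 3 with "b" left. 2b->3: no, baab/ababb meet in 3 with "b" left. Open state 4: 2b->4.
baaa: 3a undefined. 3a->0: no, b/baaab meet in 1. 3a->1: no, b/baaab meet in 1. 3a->2: no, bbab/baaab meet in 4. 3a->3: no, baab/baaab meet in 3 with "b" left. 3a->4: ok.
baab: 3b undefined. 3b->0: no, baab/aa meet in 0. 3b->1: ok.
baba: 4a undefined. 4a->0: no, baab/babab meet in 1. 4a->1: no, baab/babab meet in 1. 4a->2: no, baaa/babab meet in 4. 4a->3: no, baab/babab meet in 1. 4a->4: ok.
ababb: 4b undefined. 4b->0: ok.
All examples now run through 5 states with every (state, symbol) defined. Accept strings end in {1,2,4}, Reject strings end in {0}; accept={1,2,4}.

states=5 start=0 accept={1,2,4} delta: 0a->0 0b->1 1a->2 1b->1 2a->3 2b->4 3a->4 3b->1 4a->4 4b->0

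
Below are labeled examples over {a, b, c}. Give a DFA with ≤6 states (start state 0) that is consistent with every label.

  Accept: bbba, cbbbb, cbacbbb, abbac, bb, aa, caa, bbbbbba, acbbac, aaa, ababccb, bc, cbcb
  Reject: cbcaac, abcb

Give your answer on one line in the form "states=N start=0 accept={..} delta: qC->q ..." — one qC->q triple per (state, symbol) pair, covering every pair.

State merging on the prefix tree: take the shortest (then alphabetical) example prefix whose next move is undefined and point that move at state 0, else 1, else 2, ...; a target is out if some Accept/Reject pair would then sit in one state with the same input left (inseparable). If every existing state is out, open a new one.
a: 0a undefined. 0a->0: ok.
b: 0b undefined. 0b->0: ok.
c: 0c undefined. 0c->0: no, bbba/cbcaac meet in 0. Open state 1: 0c->1.
ca: 1a undefined. 1a->0: ok.
cb: 1b undefined. 1b->0: no, bbba/abcb meet in 0. 1b->1: no, cbbbb/abcb meet in 1. Open state 2: 1b->2.
cba: 2a undefined. 2a->0: ok.
cbb: 2b undefined. 2b->0: ok.
cbc: 2c undefined. 2c->0: no, abbac/cbcaac meet in 1. 2c->1: no, abbac/cbcaac meet in 1. 2c->2: no, abbac/cbcaac meet in 1. Open state 3: 2c->3.
cbca: 3a undefined. 3a->0: no, abbac/cbcaac meet in 1. 3a->1: no, abbac/cbcaac meet in 1. 3a->2: no, abbac/cbcaac meet in 1. 3a->3: ok.
cbcb: 3b undefined. 3b->0: ok.
ababcc: 1c undefined. 1c->0: ok.
cbcaac: 3c undefined. 3c->0: no, bbba/cbcaac meet in 0. 3c->1: no, abbac/cbcaac meet in 1. 3c->2: ok.
All examples now run through 4 states with every (state, symbol) defined. Accept strings end in {0,1}, Reject strings end in {2}; accept={0,1}.

states=4 start=0 accept={0,1} delta: 0a->0 0b->0 0c->1 1a->0 1b->2 1c->0 2a->0 2b->0 2c->3 3a->3 3b->0 3c->2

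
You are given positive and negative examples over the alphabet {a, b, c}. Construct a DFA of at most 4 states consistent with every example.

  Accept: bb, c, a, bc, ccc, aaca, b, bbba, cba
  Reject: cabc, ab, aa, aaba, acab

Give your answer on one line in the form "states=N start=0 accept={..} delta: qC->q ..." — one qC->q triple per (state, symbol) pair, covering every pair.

states=3 start=0 accept={0,1} delta: 0a->1 0b->0 0c->0 1a->2 1b->2 1c->0 2a->0 2b->1 2c->2

Grow the machine one transition at a time. Run the examples from 0; the earliest place one falls off (shortest prefix, ties alphabetical) gets sent to the lowest-numbered state that keeps every Accept/Reject pair distinguishable — a pair clashes when both reach the same state with identical unread suffix — and to a fresh state only if none does.
a: 0a undefined. 0a->0: no, a/aa meet in 0. Open state 1: 0a->1.
b: 0b undefined. 0b->0: ok.
c: 0c undefined. 0c->0: ok.
aa: 1a undefined. 1a->0: no, bb/aa meet in 0. 1a->1: no, a/aa meet in 1. Open state 2: 1a->2.
ab: 1b undefined. 1b->0: no, bb/cabc meet in 0. 1b->1: no, a/ab meet in 1. 1b->2: ok.
ac: 1c undefined. 1c->0: ok.
aab: 2b undefined. 2b->0: no, a/aaba meet in 1. 2b->1: ok.
aac: 2c undefined. 2c->0: no, bb/cabc meet in 0. 2c->1: no, a/cabc meet in 1. 2c->2: ok.
aaca: 2a undefined. 2a->0: ok.
All examples now run through 3 states with every (state, symbol) defined. Accept strings end in {0,1}, Reject strings end in {2}; accept={0,1}.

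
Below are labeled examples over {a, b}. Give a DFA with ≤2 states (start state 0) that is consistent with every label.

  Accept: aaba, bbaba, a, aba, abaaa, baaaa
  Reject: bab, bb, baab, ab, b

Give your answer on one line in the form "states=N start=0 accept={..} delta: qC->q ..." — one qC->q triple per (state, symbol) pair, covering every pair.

State merging on the prefix tree: take the shortest (then alphabetical) example prefix whose next move is undefined and point that move at state 0, else 1, else 2, ...; a target is out if some Accept/Reject pair would then sit in one state with the same input left (inseparable). If every existing state is out, open a new one.
a: 0a undefined. 0a->0: ok.
b: 0b undefined. 0b->0: no, aaba/bab meet in 0. Open state 1: 0b->1.
ba: 1a undefined. 1a->0: ok.
bb: 1b undefined. 1b->0: no, aaba/bb meet in 0. 1b->1: ok.
All examples now run through 2 states with every (state, symbol) defined. Accept strings end in {0}, Reject strings end in {1}; accept={0}.

states=2 start=0 accept={0} delta: 0a->0 0b->1 1a->0 1b->1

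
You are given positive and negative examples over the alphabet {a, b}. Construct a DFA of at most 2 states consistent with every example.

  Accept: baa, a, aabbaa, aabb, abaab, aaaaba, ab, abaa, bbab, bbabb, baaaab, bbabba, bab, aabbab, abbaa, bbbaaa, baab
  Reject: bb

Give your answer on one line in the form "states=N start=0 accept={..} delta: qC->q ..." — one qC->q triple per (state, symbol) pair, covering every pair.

Grow the machine one transition at a time. Run the examples from 0; the earliest place one falls off (shortest prefix, ties alphabetical) gets sent to the lowest-numbered state that keeps every Accept/Reject pair distinguishable — a pair clashes when both reach the same state with identical unread suffix — and to a fresh state only if none does.
a: 0a undefined. 0a->0: no, aabb/bb meet in 0 with "bb" left. Open state 1: 0a->1.
b: 0b undefined. 0b->0: ok.
aa: 1a undefined. 1a->0: no, baa/bb meet in 0. 1a->1: ok.
ab: 1b undefined. 1b->0: no, aabb/bb meet in 0. 1b->1: ok.
All examples now run through 2 states with every (state, symbol) defined. Accept strings end in {1}, Reject strings end in {0}; accept={1}.

states=2 start=0 accept={1} delta: 0a->1 0b->0 1a->1 1b->1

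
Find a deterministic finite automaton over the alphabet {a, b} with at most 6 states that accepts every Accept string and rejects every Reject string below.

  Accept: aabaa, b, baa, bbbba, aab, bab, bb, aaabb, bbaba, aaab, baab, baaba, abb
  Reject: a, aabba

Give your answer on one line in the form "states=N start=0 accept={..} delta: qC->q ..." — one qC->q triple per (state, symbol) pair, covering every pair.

Grow the machine one transition at a time. Run the examples from 0; the earliest place one falls off (shortest prefix, ties alphabetical) gets sent to the lowest-numbered state that keeps every Accept/Reject pair distinguishable — a pair clashes when both reach the same state with identical unread suffix — and to a fresh state only if none does.
a: 0a undefined. 0a->0: ok.
b: 0b undefined. 0b->0: no, aabaa/a meet in 0. Open state 1: 0b->1.
ba: 1a undefined. 1a->0: no, aabaa/a meet in 0. 1a->1: no, baaba/aabba meet in 1 with "ba" left. Open state 2: 1a->2.
bb: 1b undefined. 1b->0: no, bbbba/a meet in 0. 1b->1: no, bbbba/aabba meet in 2. 1b->2: no, aabaa/aabba meet in 2 with "a" left. Open state 3: 1b->3.
baa: 2a undefined. 2a->0: no, aabaa/a meet in 0. 2a->1: no, baaba/aabba meet in 3 with "a" left. 2a->2: ok.
bab: 2b undefined. 2b->0: no, bab/a meet in 0. 2b->1: ok.
bba: 3a undefined. 3a->0: ok.
bbb: 3b undefined. 3b->0: ok.
All examples now run through 4 states with every (state, symbol) defined. Accept strings end in {1,2,3}, Reject strings end in {0}; accept={1,2,3}.

states=4 start=0 accept={1,2,3} delta: 0a->0 0b->1 1a->2 1b->3 2a->2 2b->1 3a->0 3b->0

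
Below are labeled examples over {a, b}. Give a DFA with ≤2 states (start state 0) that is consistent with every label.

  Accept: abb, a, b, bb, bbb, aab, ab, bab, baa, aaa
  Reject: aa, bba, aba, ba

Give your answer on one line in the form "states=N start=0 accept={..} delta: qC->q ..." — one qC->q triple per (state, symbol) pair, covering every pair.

states=2 start=0 accept={1} delta: 0a->1 0b->1 1a->0 1b->1

Fold the examples into a partial DFA from state 0: repeatedly fix the first undefined (state, symbol) met by the shortest-then-alphabetical prefix, trying targets in increasing order and rejecting any under which an Accept and a Reject string meet in one state with the same remainder; add a state when all current targets are rejected. Accepting states are where Accept strings end.
a: 0a undefined. 0a->0: no, a/aa meet in 0. Open state 1: 0a->1.
b: 0b undefined. 0b->0: no, a/bba meet in 1. 0b->1: ok.
aa: 1a undefined. 1a->0: ok.
ab: 1b undefined. 1b->0: no, abb/bba meet in 1. 1b->1: ok.
All examples now run through 2 states with every (state, symbol) defined. Accept strings end in {1}, Reject strings end in {0}; accept={1}.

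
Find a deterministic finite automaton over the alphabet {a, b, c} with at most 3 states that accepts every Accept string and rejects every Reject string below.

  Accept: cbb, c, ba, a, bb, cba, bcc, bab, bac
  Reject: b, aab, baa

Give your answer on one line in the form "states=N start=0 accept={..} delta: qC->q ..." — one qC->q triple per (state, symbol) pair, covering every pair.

states=3 start=0 accept={0,2} delta: 0a->0 0b->1 0c->0 1a->2 1b->0 1c->0 2a->1 2b->0 2c->0

Fold the examples into a partial DFA from state 0: repeatedly fix the first undefined (state, symbol) met by the shortest-then-alphabetical prefix, trying targets in increasing order and rejecting any under which an Accept and a Reject string meet in one state with the same remainder; add a state when all current targets are rejected. Accepting states are where Accept strings end.
a: 0a undefined. 0a->0: ok.
b: 0b undefined. 0b->0: no, ba/b meet in 0. Open state 1: 0b->1.
c: 0c undefined. 0c->0: ok.
ba: 1a undefined. 1a->0: no, c/baa meet in 0. 1a->1: no, ba/b meet in 1. Open state 2: 1a->2.
bb: 1b undefined. 1b->0: ok.
bc: 1c undefined. 1c->0: ok.
baa: 2a undefined. 2a->0: no, cbb/baa meet in 0. 2a->1: ok.
bab: 2b undefined. 2b->0: ok.
bac: 2c undefined. 2c->0: ok.
All examples now run through 3 states with every (state, symbol) defined. Accept strings end in {0,2}, Reject strings end in {1}; accept={0,2}.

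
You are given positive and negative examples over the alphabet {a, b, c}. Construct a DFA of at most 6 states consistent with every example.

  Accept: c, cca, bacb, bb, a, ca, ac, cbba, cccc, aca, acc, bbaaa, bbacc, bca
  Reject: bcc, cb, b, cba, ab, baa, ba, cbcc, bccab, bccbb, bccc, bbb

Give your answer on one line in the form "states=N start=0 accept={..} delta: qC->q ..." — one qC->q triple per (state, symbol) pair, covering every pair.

states=3 start=0 accept={0} delta: 0a->0 0b->1 0c->0 1a->1 1b->0 1c->2 2a->0 2b->0 2c->2

State merging on the prefix tree: take the shortest (then alphabetical) example prefix whose next move is undefined and point that move at state 0, else 1, else 2, ...; a target is out if some Accept/Reject pair would then sit in one state with the same input left (inseparable). If every existing state is out, open a new one.
a: 0a undefined. 0a->0: ok.
b: 0b undefined. 0b->0: no, bacb/cb meet in 0 with "cb" left. Open state 1: 0b->1.
c: 0c undefined. 0c->0: ok.
ba: 1a undefined. 1a->0: no, c/cba meet in 0. 1a->1: ok.
bb: 1b undefined. 1b->0: ok.
bc: 1c undefined. 1c->0: no, c/bcc meet in 0. 1c->1: no, c/bccab meet in 0. Open state 2: 1c->2.
bca: 2a undefined. 2a->0: ok.
bcc: 2c undefined. 2c->0: no, c/bcc meet in 0. 2c->1: no, c/bccab meet in 0. 2c->2: ok.
bacb: 2b undefined. 2b->0: ok.
All examples now run through 3 states with every (state, symbol) defined. Accept strings end in {0}, Reject strings end in {1,2}; accept={0}.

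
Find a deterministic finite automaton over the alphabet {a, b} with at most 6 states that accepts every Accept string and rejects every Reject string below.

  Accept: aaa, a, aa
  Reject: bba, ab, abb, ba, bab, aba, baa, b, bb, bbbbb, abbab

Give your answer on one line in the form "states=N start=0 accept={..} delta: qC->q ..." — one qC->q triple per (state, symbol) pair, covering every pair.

State merging on the prefix tree: take the shortest (then alphabetical) example prefix whose next move is undefined and point that move at state 0, else 1, else 2, ...; a target is out if some Accept/Reject pair would then sit in one state with the same input left (inseparable). If every existing state is out, open a new one.
a: 0a undefined. 0a->0: ok.
b: 0b undefined. 0b->0: no, aaa/bba meet in 0. Open state 1: 0b->1.
ba: 1a undefined. 1a->0: no, aaa/ba meet in 0. 1a->1: ok.
bb: 1b undefined. 1b->0: no, aaa/bba meet in 0. 1b->1: ok.
All examples now run through 2 states with every (state, symbol) defined. Accept strings end in {0}, Reject strings end in {1}; accept={0}.

states=2 start=0 accept={0} delta: 0a->0 0b->1 1a->1 1b->1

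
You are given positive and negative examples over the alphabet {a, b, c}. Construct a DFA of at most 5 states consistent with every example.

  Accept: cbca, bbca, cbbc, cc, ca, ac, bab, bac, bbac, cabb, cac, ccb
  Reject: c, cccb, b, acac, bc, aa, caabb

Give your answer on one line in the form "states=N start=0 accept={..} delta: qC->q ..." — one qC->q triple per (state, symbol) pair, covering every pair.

states=4 start=0 accept={1,3} delta: 0a->1 0b->0 0c->2 1a->0 1b->1 1c->1 2a->1 2b->2 2c->3 3a->1 3b->1 3c->0

Grow the machine one transition at a time. Run the examples from 0; the earliest place one falls off (shortest prefix, ties alphabetical) gets sent to the lowest-numbered state that keeps every Accept/Reject pair distinguishable — a pair clashes when both reach the same state with identical unread suffix — and to a fresh state only if none does.
a: 0a undefined. 0a->0: no, ac/c meet in 0 with "c" left. Open state 1: 0a->1.
b: 0b undefined. 0b->0: ok.
c: 0c undefined. 0c->0: no, cbbc/c meet in 0. 0c->1: no, bbca/aa meet in 1 with "a" left. Open state 2: 0c->2.
aa: 1a undefined. 1a->0: ok.
ac: 1c undefined. 1c->0: no, ac/b meet in 0. 1c->1: ok.
ca: 2a undefined. 2a->0: no, bbca/b meet in 0. 2a->1: ok.
cb: 2b undefined. 2b->0: no, cbbc/c meet in 2. 2b->1: no, cbca/b meet in 0. 2b->2: ok.
cc: 2c undefined. 2c->0: no, cbbc/b meet in 0. 2c->1: no, cbca/b meet in 0. 2c->2: no, cbbc/c meet in 2. Open state 3: 2c->3.
bab: 1b undefined. 1b->0: no, bab/b meet in 0. 1b->1: ok.
ccb: 3b undefined. 3b->0: no, ccb/b meet in 0. 3b->1: ok.
ccc: 3c undefined. 3c->0: ok.
cbca: 3a undefined. 3a->0: no, cbca/cccb meet in 0. 3a->1: ok.
All examples now run through 4 states with every (state, symbol) defined. Accept strings end in {1,3}, Reject strings end in {0,2}; accept={1,3}.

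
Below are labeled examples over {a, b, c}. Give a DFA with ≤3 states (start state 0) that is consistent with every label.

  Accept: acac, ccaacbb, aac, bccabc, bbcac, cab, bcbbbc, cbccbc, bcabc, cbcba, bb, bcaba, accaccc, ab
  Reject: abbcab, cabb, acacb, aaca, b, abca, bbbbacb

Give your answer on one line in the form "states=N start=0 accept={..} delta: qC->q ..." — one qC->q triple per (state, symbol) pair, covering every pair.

states=3 start=0 accept={0,2} delta: 0a->1 0b->1 0c->0 1a->0 1b->0 1c->2 2a->0 2b->1 2c->0

State merging on the prefix tree: take the shortest (then alphabetical) example prefix whose next move is undefined and point that move at state 0, else 1, else 2, ...; a target is out if some Accept/Reject pair would then sit in one state with the same input left (inseparable). If every existing state is out, open a new one.
a: 0a undefined. 0a->0: no, ab/b meet in 0 with "b" left. Open state 1: 0a->1.
b: 0b undefined. 0b->0: no, bb/b meet in 0. 0b->1: ok.
c: 0c undefined. 0c->0: ok.
aa: 1a undefined. 1a->0: ok.
ab: 1b undefined. 1b->0: ok.
ac: 1c undefined. 1c->0: no, acac/abbcab meet in 0. 1c->1: no, acac/bbbbacb meet in 0. Open state 2: 1c->2.
aca: 2a undefined. 2a->0: ok.
acc: 2c undefined. 2c->0: ok.
bcb: 2b undefined. 2b->0: no, acac/bbbbacb meet in 0. 2b->1: ok.
All examples now run through 3 states with every (state, symbol) defined. Accept strings end in {0,2}, Reject strings end in {1}; accept={0,2}.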